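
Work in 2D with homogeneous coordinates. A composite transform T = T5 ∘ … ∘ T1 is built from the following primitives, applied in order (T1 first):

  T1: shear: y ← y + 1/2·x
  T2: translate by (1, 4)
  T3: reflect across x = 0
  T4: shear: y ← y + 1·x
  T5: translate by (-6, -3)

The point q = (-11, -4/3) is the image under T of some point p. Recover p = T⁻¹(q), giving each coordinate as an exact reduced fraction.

T1 = [1 0 0; 1/2 1 0; 0 0 1]
T2·T1 = [1 0 1; 1/2 1 4; 0 0 1]
T3·…·T1 = [-1 0 -1; 1/2 1 4; 0 0 1]
T4·…·T1 = [-1 0 -1; -1/2 1 3; 0 0 1]
T5·…·T1 = [-1 0 -7; -1/2 1 0; 0 0 1]
det M = -1; M⁻¹ = [-1 0 -7; -1/2 1 -7/2; 0 0 1]
M⁻¹ · (-11, -4/3)ᵀ = (4, 2/3)ᵀ

p = (4, 2/3)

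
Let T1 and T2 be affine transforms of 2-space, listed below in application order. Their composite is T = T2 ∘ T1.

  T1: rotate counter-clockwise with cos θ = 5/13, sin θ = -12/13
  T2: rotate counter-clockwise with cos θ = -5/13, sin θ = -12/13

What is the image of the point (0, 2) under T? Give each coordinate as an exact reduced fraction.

T(p) = (0, -2)

T1 rotate counter-clockwise with cos θ = 5/13, sin θ = -12/13: (0, 2) → (24/13, 10/13)
T2 rotate counter-clockwise with cos θ = -5/13, sin θ = -12/13: (24/13, 10/13) → (0, -2)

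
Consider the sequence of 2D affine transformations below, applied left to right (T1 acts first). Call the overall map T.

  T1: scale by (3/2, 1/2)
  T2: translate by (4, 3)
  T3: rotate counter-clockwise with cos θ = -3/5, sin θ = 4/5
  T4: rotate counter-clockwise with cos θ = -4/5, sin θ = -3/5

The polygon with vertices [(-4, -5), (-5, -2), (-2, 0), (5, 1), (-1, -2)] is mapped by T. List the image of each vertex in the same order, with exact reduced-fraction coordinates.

T1 scale by (3/2, 1/2): (-4, -5) → (-6, -5/2); (-5, -2) → (-15/2, -1); (-2, 0) → (-3, 0); (5, 1) → (15/2, 1/2); (-1, -2) → (-3/2, -1)
T2 translate by (4, 3): (-6, -5/2) → (-2, 1/2); (-15/2, -1) → (-7/2, 2); (-3, 0) → (1, 3); (15/2, 1/2) → (23/2, 7/2); (-3/2, -1) → (5/2, 2)
T3 rotate counter-clockwise with cos θ = -3/5, sin θ = 4/5: (-2, 1/2) → (4/5, -19/10); (-7/2, 2) → (1/2, -4); (1, 3) → (-3, -1); (23/2, 7/2) → (-97/10, 71/10); (5/2, 2) → (-31/10, 4/5)
T4 rotate counter-clockwise with cos θ = -4/5, sin θ = -3/5: (4/5, -19/10) → (-89/50, 26/25); (1/2, -4) → (-14/5, 29/10); (-3, -1) → (9/5, 13/5); (-97/10, 71/10) → (601/50, 7/50); (-31/10, 4/5) → (74/25, 61/50)

image vertices: (-89/50, 26/25), (-14/5, 29/10), (9/5, 13/5), (601/50, 7/50), (74/25, 61/50)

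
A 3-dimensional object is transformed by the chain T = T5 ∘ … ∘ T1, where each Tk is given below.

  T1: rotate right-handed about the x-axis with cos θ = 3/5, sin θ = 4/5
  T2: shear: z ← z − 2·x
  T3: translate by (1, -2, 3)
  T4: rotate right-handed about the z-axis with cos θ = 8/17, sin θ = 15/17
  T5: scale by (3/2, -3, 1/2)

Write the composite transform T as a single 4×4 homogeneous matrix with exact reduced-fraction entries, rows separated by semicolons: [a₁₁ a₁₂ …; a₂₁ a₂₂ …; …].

T1 = [1 0 0 0; 0 3/5 -4/5 0; 0 4/5 3/5 0; 0 0 0 1]
T2·T1 = [1 0 0 0; 0 3/5 -4/5 0; -2 4/5 3/5 0; 0 0 0 1]
T3·…·T1 = [1 0 0 1; 0 3/5 -4/5 -2; -2 4/5 3/5 3; 0 0 0 1]
T4·…·T1 = [8/17 -9/17 12/17 38/17; 15/17 24/85 -32/85 -1/17; -2 4/5 3/5 3; 0 0 0 1]
T5·…·T1 = [12/17 -27/34 18/17 57/17; -45/17 -72/85 96/85 3/17; -1 2/5 3/10 3/2; 0 0 0 1]

T = [12/17 -27/34 18/17 57/17; -45/17 -72/85 96/85 3/17; -1 2/5 3/10 3/2; 0 0 0 1]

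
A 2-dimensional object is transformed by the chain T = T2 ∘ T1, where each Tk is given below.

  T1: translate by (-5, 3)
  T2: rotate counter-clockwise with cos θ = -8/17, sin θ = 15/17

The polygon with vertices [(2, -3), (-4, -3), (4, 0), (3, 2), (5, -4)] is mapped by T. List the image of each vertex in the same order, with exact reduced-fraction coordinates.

T1 translate by (-5, 3): (2, -3) → (-3, 0); (-4, -3) → (-9, 0); (4, 0) → (-1, 3); (3, 2) → (-2, 5); (5, -4) → (0, -1)
T2 rotate counter-clockwise with cos θ = -8/17, sin θ = 15/17: (-3, 0) → (24/17, -45/17); (-9, 0) → (72/17, -135/17); (-1, 3) → (-37/17, -39/17); (-2, 5) → (-59/17, -70/17); (0, -1) → (15/17, 8/17)

image vertices: (24/17, -45/17), (72/17, -135/17), (-37/17, -39/17), (-59/17, -70/17), (15/17, 8/17)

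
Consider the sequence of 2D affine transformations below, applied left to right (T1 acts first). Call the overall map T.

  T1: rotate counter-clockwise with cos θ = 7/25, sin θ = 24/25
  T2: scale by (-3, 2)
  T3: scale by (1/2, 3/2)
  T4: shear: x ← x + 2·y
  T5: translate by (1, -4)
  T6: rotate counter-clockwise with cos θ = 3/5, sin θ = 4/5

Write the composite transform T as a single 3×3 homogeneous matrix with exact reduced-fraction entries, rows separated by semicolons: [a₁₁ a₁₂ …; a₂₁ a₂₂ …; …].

T = [9/10 6/5 19/5; 6 3 -8/5; 0 0 1]

T1 = [7/25 -24/25 0; 24/25 7/25 0; 0 0 1]
T2·T1 = [-21/25 72/25 0; 48/25 14/25 0; 0 0 1]
T3·…·T1 = [-21/50 36/25 0; 72/25 21/25 0; 0 0 1]
T4·…·T1 = [267/50 78/25 0; 72/25 21/25 0; 0 0 1]
T5·…·T1 = [267/50 78/25 1; 72/25 21/25 -4; 0 0 1]
T6·…·T1 = [9/10 6/5 19/5; 6 3 -8/5; 0 0 1]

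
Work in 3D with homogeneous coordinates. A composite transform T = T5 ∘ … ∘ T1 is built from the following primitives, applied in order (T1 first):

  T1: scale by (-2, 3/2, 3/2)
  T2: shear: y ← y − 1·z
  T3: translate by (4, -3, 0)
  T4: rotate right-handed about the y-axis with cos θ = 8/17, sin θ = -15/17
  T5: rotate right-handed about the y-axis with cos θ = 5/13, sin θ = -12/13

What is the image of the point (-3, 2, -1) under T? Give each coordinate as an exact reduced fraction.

T(p) = (-2287/442, 3/2, 1920/221)

T1 scale by (-2, 3/2, 3/2): (-3, 2, -1) → (6, 3, -3/2)
T2 shear: y ← y − 1·z: (6, 3, -3/2) → (6, 9/2, -3/2)
T3 translate by (4, -3, 0): (6, 9/2, -3/2) → (10, 3/2, -3/2)
T4 rotate right-handed about the y-axis with cos θ = 8/17, sin θ = -15/17: (10, 3/2, -3/2) → (205/34, 3/2, 138/17)
T5 rotate right-handed about the y-axis with cos θ = 5/13, sin θ = -12/13: (205/34, 3/2, 138/17) → (-2287/442, 3/2, 1920/221)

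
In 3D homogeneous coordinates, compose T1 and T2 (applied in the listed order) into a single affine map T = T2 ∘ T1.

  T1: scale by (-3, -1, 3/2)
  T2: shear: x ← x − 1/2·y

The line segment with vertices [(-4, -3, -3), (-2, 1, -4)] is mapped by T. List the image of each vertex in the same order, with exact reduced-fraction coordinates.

T1 scale by (-3, -1, 3/2): (-4, -3, -3) → (12, 3, -9/2); (-2, 1, -4) → (6, -1, -6)
T2 shear: x ← x − 1/2·y: (12, 3, -9/2) → (21/2, 3, -9/2); (6, -1, -6) → (13/2, -1, -6)

image vertices: (21/2, 3, -9/2), (13/2, -1, -6)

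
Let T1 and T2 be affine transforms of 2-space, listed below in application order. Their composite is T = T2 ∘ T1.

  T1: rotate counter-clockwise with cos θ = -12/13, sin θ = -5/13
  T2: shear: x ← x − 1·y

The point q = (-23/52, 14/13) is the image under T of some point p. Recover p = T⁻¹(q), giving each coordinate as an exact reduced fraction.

p = (-1, -3/4)

T1 = [-12/13 5/13 0; -5/13 -12/13 0; 0 0 1]
T2·T1 = [-7/13 17/13 0; -5/13 -12/13 0; 0 0 1]
det M = 1; M⁻¹ = [-12/13 -17/13 0; 5/13 -7/13 0; 0 0 1]
M⁻¹ · (-23/52, 14/13)ᵀ = (-1, -3/4)ᵀ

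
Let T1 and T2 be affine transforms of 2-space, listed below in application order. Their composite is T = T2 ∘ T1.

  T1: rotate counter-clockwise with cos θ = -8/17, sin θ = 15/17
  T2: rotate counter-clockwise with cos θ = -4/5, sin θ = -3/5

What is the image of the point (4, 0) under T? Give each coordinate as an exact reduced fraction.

T1 rotate counter-clockwise with cos θ = -8/17, sin θ = 15/17: (4, 0) → (-32/17, 60/17)
T2 rotate counter-clockwise with cos θ = -4/5, sin θ = -3/5: (-32/17, 60/17) → (308/85, -144/85)

T(p) = (308/85, -144/85)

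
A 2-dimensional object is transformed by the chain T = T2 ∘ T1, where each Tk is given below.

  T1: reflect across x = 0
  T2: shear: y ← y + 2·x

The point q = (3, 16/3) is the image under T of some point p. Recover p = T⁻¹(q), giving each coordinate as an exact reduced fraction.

p = (-3, -2/3)

T1 = [-1 0 0; 0 1 0; 0 0 1]
T2·T1 = [-1 0 0; -2 1 0; 0 0 1]
det M = -1; M⁻¹ = [-1 0 0; -2 1 0; 0 0 1]
M⁻¹ · (3, 16/3)ᵀ = (-3, -2/3)ᵀ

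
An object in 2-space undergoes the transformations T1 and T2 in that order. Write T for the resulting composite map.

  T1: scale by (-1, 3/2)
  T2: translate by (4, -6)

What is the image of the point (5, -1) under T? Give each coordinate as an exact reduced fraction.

T(p) = (-1, -15/2)

T1 scale by (-1, 3/2): (5, -1) → (-5, -3/2)
T2 translate by (4, -6): (-5, -3/2) → (-1, -15/2)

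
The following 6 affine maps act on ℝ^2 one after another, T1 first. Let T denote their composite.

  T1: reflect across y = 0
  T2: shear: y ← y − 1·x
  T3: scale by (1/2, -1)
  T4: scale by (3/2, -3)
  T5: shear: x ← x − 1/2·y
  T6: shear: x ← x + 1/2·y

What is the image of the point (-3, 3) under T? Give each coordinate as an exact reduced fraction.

T(p) = (-9/4, 0)

T1 reflect across y = 0: (-3, 3) → (-3, -3)
T2 shear: y ← y − 1·x: (-3, -3) → (-3, 0)
T3 scale by (1/2, -1): (-3, 0) → (-3/2, 0)
T4 scale by (3/2, -3): (-3/2, 0) → (-9/4, 0)
T5 shear: x ← x − 1/2·y: (-9/4, 0) → (-9/4, 0)
T6 shear: x ← x + 1/2·y: (-9/4, 0) → (-9/4, 0)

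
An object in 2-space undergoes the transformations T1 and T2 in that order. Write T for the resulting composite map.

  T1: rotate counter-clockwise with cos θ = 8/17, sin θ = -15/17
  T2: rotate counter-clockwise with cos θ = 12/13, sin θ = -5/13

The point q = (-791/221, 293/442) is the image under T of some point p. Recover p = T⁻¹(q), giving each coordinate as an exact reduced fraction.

T1 = [8/17 15/17 0; -15/17 8/17 0; 0 0 1]
T2·T1 = [21/221 220/221 0; -220/221 21/221 0; 0 0 1]
det M = 1; M⁻¹ = [21/221 -220/221 0; 220/221 21/221 0; 0 0 1]
M⁻¹ · (-791/221, 293/442)ᵀ = (-1, -7/2)ᵀ

p = (-1, -7/2)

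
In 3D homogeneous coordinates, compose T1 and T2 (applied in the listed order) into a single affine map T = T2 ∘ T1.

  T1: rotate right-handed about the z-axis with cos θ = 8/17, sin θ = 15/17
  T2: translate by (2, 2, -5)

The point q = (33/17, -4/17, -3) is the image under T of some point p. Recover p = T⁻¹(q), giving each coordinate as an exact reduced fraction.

T1 = [8/17 -15/17 0 0; 15/17 8/17 0 0; 0 0 1 0; 0 0 0 1]
T2·T1 = [8/17 -15/17 0 2; 15/17 8/17 0 2; 0 0 1 -5; 0 0 0 1]
det M = 1; M⁻¹ = [8/17 15/17 0 -46/17; -15/17 8/17 0 14/17; 0 0 1 5; 0 0 0 1]
M⁻¹ · (33/17, -4/17, -3)ᵀ = (-2, -1, 2)ᵀ

p = (-2, -1, 2)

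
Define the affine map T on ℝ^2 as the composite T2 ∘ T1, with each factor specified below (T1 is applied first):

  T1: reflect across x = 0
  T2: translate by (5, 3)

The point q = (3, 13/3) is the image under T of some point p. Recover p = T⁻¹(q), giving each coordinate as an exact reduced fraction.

T1 = [-1 0 0; 0 1 0; 0 0 1]
T2·T1 = [-1 0 5; 0 1 3; 0 0 1]
det M = -1; M⁻¹ = [-1 0 5; 0 1 -3; 0 0 1]
M⁻¹ · (3, 13/3)ᵀ = (2, 4/3)ᵀ

p = (2, 4/3)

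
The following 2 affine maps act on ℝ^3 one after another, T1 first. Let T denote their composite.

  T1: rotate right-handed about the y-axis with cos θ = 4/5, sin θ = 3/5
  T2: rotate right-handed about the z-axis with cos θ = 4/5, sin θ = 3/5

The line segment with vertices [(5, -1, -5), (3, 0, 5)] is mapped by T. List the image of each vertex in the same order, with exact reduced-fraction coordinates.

T1 rotate right-handed about the y-axis with cos θ = 4/5, sin θ = 3/5: (5, -1, -5) → (1, -1, -7); (3, 0, 5) → (27/5, 0, 11/5)
T2 rotate right-handed about the z-axis with cos θ = 4/5, sin θ = 3/5: (1, -1, -7) → (7/5, -1/5, -7); (27/5, 0, 11/5) → (108/25, 81/25, 11/5)

image vertices: (7/5, -1/5, -7), (108/25, 81/25, 11/5)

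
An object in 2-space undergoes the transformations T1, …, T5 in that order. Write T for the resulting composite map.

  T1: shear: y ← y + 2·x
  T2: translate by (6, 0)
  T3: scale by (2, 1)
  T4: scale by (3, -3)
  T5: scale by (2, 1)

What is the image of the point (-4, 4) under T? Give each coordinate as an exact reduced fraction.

T(p) = (24, 12)

T1 shear: y ← y + 2·x: (-4, 4) → (-4, -4)
T2 translate by (6, 0): (-4, -4) → (2, -4)
T3 scale by (2, 1): (2, -4) → (4, -4)
T4 scale by (3, -3): (4, -4) → (12, 12)
T5 scale by (2, 1): (12, 12) → (24, 12)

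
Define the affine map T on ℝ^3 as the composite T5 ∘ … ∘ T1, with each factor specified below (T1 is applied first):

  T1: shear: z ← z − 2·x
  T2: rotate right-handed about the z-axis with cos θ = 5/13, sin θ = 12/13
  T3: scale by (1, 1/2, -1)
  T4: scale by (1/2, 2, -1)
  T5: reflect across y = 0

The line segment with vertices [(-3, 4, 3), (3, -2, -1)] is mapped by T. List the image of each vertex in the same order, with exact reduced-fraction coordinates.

image vertices: (-63/26, 16/13, 9), (3/2, -2, -7)

T1 shear: z ← z − 2·x: (-3, 4, 3) → (-3, 4, 9); (3, -2, -1) → (3, -2, -7)
T2 rotate right-handed about the z-axis with cos θ = 5/13, sin θ = 12/13: (-3, 4, 9) → (-63/13, -16/13, 9); (3, -2, -7) → (3, 2, -7)
T3 scale by (1, 1/2, -1): (-63/13, -16/13, 9) → (-63/13, -8/13, -9); (3, 2, -7) → (3, 1, 7)
T4 scale by (1/2, 2, -1): (-63/13, -8/13, -9) → (-63/26, -16/13, 9); (3, 1, 7) → (3/2, 2, -7)
T5 reflect across y = 0: (-63/26, -16/13, 9) → (-63/26, 16/13, 9); (3/2, 2, -7) → (3/2, -2, -7)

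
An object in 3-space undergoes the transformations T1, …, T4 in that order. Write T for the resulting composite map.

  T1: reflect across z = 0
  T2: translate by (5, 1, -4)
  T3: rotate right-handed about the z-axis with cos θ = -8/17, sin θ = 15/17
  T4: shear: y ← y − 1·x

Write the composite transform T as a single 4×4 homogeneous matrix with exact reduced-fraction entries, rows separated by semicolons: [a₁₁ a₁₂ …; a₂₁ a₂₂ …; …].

T = [-8/17 -15/17 0 -55/17; 23/17 7/17 0 122/17; 0 0 -1 -4; 0 0 0 1]

T1 = [1 0 0 0; 0 1 0 0; 0 0 -1 0; 0 0 0 1]
T2·T1 = [1 0 0 5; 0 1 0 1; 0 0 -1 -4; 0 0 0 1]
T3·…·T1 = [-8/17 -15/17 0 -55/17; 15/17 -8/17 0 67/17; 0 0 -1 -4; 0 0 0 1]
T4·…·T1 = [-8/17 -15/17 0 -55/17; 23/17 7/17 0 122/17; 0 0 -1 -4; 0 0 0 1]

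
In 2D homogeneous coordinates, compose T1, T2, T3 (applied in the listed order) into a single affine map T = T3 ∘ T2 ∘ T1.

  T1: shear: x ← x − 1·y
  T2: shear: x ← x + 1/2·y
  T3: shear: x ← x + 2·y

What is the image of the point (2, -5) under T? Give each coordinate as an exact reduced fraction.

T(p) = (-11/2, -5)

T1 shear: x ← x − 1·y: (2, -5) → (7, -5)
T2 shear: x ← x + 1/2·y: (7, -5) → (9/2, -5)
T3 shear: x ← x + 2·y: (9/2, -5) → (-11/2, -5)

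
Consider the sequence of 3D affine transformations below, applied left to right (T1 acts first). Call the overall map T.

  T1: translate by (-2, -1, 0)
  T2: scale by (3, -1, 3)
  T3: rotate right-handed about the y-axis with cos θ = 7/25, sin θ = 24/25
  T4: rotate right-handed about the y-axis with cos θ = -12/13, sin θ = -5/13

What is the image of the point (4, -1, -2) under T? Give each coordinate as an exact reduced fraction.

T1 translate by (-2, -1, 0): (4, -1, -2) → (2, -2, -2)
T2 scale by (3, -1, 3): (2, -2, -2) → (6, 2, -6)
T3 rotate right-handed about the y-axis with cos θ = 7/25, sin θ = 24/25: (6, 2, -6) → (-102/25, 2, -186/25)
T4 rotate right-handed about the y-axis with cos θ = -12/13, sin θ = -5/13: (-102/25, 2, -186/25) → (2154/325, 2, 1722/325)

T(p) = (2154/325, 2, 1722/325)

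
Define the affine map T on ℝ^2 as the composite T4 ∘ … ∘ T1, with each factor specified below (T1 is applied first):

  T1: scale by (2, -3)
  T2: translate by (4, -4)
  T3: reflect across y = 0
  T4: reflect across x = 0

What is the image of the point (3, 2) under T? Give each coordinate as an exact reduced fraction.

T(p) = (-10, 10)

T1 scale by (2, -3): (3, 2) → (6, -6)
T2 translate by (4, -4): (6, -6) → (10, -10)
T3 reflect across y = 0: (10, -10) → (10, 10)
T4 reflect across x = 0: (10, 10) → (-10, 10)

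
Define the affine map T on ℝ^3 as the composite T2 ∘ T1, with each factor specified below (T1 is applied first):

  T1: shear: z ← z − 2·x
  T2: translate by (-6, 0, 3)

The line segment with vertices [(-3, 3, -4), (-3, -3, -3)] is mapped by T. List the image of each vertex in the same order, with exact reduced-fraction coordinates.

T1 shear: z ← z − 2·x: (-3, 3, -4) → (-3, 3, 2); (-3, -3, -3) → (-3, -3, 3)
T2 translate by (-6, 0, 3): (-3, 3, 2) → (-9, 3, 5); (-3, -3, 3) → (-9, -3, 6)

image vertices: (-9, 3, 5), (-9, -3, 6)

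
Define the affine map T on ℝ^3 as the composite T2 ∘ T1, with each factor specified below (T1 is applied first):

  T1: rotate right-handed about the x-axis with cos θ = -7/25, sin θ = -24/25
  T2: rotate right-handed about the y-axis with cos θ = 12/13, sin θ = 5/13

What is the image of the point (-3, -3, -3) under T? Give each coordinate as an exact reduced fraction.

T1 rotate right-handed about the x-axis with cos θ = -7/25, sin θ = -24/25: (-3, -3, -3) → (-3, -51/25, 93/25)
T2 rotate right-handed about the y-axis with cos θ = 12/13, sin θ = 5/13: (-3, -51/25, 93/25) → (-87/65, -51/25, 1491/325)

T(p) = (-87/65, -51/25, 1491/325)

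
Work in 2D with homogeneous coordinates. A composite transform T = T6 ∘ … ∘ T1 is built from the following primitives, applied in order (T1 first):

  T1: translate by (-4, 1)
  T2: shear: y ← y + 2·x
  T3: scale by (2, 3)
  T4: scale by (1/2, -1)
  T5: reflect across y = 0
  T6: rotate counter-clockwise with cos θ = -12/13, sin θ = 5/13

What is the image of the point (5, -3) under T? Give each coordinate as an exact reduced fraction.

T(p) = (-12/13, 5/13)

T1 translate by (-4, 1): (5, -3) → (1, -2)
T2 shear: y ← y + 2·x: (1, -2) → (1, 0)
T3 scale by (2, 3): (1, 0) → (2, 0)
T4 scale by (1/2, -1): (2, 0) → (1, 0)
T5 reflect across y = 0: (1, 0) → (1, 0)
T6 rotate counter-clockwise with cos θ = -12/13, sin θ = 5/13: (1, 0) → (-12/13, 5/13)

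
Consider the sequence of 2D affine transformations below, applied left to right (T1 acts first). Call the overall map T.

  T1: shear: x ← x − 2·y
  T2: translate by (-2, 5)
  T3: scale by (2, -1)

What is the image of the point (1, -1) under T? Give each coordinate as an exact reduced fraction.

T(p) = (2, -4)

T1 shear: x ← x − 2·y: (1, -1) → (3, -1)
T2 translate by (-2, 5): (3, -1) → (1, 4)
T3 scale by (2, -1): (1, 4) → (2, -4)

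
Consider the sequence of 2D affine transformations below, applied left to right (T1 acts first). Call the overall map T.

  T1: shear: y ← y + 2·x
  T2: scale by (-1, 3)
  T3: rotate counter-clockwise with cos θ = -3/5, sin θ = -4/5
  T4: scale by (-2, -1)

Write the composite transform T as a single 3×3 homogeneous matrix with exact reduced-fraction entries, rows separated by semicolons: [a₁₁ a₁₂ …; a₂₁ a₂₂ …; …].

T = [-54/5 -24/5 0; 14/5 9/5 0; 0 0 1]

T1 = [1 0 0; 2 1 0; 0 0 1]
T2·T1 = [-1 0 0; 6 3 0; 0 0 1]
T3·…·T1 = [27/5 12/5 0; -14/5 -9/5 0; 0 0 1]
T4·…·T1 = [-54/5 -24/5 0; 14/5 9/5 0; 0 0 1]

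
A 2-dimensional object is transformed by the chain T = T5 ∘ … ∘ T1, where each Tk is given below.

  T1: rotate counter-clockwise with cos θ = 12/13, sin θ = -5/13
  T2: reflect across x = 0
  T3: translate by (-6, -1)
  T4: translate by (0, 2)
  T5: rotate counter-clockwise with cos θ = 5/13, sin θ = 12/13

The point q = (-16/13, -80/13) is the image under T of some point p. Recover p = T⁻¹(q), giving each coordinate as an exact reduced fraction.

T1 = [12/13 5/13 0; -5/13 12/13 0; 0 0 1]
T2·T1 = [-12/13 -5/13 0; -5/13 12/13 0; 0 0 1]
T3·…·T1 = [-12/13 -5/13 -6; -5/13 12/13 -1; 0 0 1]
T4·…·T1 = [-12/13 -5/13 -6; -5/13 12/13 1; 0 0 1]
T5·…·T1 = [0 -1 -42/13; -1 0 -67/13; 0 0 1]
det M = -1; M⁻¹ = [0 -1 -67/13; -1 0 -42/13; 0 0 1]
M⁻¹ · (-16/13, -80/13)ᵀ = (1, -2)ᵀ

p = (1, -2)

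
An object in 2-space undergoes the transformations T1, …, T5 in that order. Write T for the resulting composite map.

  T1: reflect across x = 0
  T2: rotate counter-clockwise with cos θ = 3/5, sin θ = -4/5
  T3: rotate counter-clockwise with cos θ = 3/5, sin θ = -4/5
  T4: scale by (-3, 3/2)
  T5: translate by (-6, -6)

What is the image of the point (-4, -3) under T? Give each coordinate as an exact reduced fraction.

T(p) = (6, -21/2)

T1 reflect across x = 0: (-4, -3) → (4, -3)
T2 rotate counter-clockwise with cos θ = 3/5, sin θ = -4/5: (4, -3) → (0, -5)
T3 rotate counter-clockwise with cos θ = 3/5, sin θ = -4/5: (0, -5) → (-4, -3)
T4 scale by (-3, 3/2): (-4, -3) → (12, -9/2)
T5 translate by (-6, -6): (12, -9/2) → (6, -21/2)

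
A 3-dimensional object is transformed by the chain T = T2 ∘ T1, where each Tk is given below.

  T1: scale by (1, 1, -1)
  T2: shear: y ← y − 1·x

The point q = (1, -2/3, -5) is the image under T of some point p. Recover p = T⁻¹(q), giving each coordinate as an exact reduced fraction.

T1 = [1 0 0 0; 0 1 0 0; 0 0 -1 0; 0 0 0 1]
T2·T1 = [1 0 0 0; -1 1 0 0; 0 0 -1 0; 0 0 0 1]
det M = -1; M⁻¹ = [1 0 0 0; 1 1 0 0; 0 0 -1 0; 0 0 0 1]
M⁻¹ · (1, -2/3, -5)ᵀ = (1, 1/3, 5)ᵀ

p = (1, 1/3, 5)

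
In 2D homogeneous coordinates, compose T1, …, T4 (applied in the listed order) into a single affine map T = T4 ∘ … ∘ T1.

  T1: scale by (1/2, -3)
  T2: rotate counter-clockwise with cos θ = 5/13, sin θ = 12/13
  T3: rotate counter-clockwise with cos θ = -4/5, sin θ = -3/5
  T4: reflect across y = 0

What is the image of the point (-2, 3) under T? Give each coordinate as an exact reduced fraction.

T(p) = (-583/65, 81/65)

T1 scale by (1/2, -3): (-2, 3) → (-1, -9)
T2 rotate counter-clockwise with cos θ = 5/13, sin θ = 12/13: (-1, -9) → (103/13, -57/13)
T3 rotate counter-clockwise with cos θ = -4/5, sin θ = -3/5: (103/13, -57/13) → (-583/65, -81/65)
T4 reflect across y = 0: (-583/65, -81/65) → (-583/65, 81/65)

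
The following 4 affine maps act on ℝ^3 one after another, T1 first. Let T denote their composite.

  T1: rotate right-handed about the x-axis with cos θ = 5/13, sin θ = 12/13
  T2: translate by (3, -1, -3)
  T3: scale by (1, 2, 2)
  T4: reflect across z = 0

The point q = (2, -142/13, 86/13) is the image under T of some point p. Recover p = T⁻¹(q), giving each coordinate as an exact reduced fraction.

p = (-1, -2, 4)

T1 = [1 0 0 0; 0 5/13 -12/13 0; 0 12/13 5/13 0; 0 0 0 1]
T2·T1 = [1 0 0 3; 0 5/13 -12/13 -1; 0 12/13 5/13 -3; 0 0 0 1]
T3·…·T1 = [1 0 0 3; 0 10/13 -24/13 -2; 0 24/13 10/13 -6; 0 0 0 1]
T4·…·T1 = [1 0 0 3; 0 10/13 -24/13 -2; 0 -24/13 -10/13 6; 0 0 0 1]
det M = -4; M⁻¹ = [1 0 0 -3; 0 5/26 -6/13 41/13; 0 -6/13 -5/26 3/13; 0 0 0 1]
M⁻¹ · (2, -142/13, 86/13)ᵀ = (-1, -2, 4)ᵀ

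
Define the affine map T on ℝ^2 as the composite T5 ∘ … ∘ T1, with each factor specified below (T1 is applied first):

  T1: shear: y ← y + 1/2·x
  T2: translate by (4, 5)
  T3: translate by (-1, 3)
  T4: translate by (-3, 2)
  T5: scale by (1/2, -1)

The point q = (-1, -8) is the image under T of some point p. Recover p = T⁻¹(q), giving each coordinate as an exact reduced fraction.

T1 = [1 0 0; 1/2 1 0; 0 0 1]
T2·T1 = [1 0 4; 1/2 1 5; 0 0 1]
T3·…·T1 = [1 0 3; 1/2 1 8; 0 0 1]
T4·…·T1 = [1 0 0; 1/2 1 10; 0 0 1]
T5·…·T1 = [1/2 0 0; -1/2 -1 -10; 0 0 1]
det M = -1/2; M⁻¹ = [2 0 0; -1 -1 -10; 0 0 1]
M⁻¹ · (-1, -8)ᵀ = (-2, -1)ᵀ

p = (-2, -1)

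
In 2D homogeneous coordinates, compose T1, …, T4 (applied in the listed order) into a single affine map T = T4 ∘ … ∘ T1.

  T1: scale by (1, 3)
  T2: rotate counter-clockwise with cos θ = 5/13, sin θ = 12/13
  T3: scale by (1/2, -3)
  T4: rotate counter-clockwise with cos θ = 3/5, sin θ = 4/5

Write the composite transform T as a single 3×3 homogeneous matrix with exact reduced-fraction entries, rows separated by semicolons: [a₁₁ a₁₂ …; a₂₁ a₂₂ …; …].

T = [303/130 126/65 0; -98/65 -207/65 0; 0 0 1]

T1 = [1 0 0; 0 3 0; 0 0 1]
T2·T1 = [5/13 -36/13 0; 12/13 15/13 0; 0 0 1]
T3·…·T1 = [5/26 -18/13 0; -36/13 -45/13 0; 0 0 1]
T4·…·T1 = [303/130 126/65 0; -98/65 -207/65 0; 0 0 1]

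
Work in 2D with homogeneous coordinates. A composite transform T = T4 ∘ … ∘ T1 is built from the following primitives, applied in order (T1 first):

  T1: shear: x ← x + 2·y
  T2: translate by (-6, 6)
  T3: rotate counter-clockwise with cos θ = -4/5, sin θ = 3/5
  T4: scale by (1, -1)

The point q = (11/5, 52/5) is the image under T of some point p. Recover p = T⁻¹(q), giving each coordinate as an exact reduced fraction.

p = (-4, 1)

T1 = [1 2 0; 0 1 0; 0 0 1]
T2·T1 = [1 2 -6; 0 1 6; 0 0 1]
T3·…·T1 = [-4/5 -11/5 6/5; 3/5 2/5 -42/5; 0 0 1]
T4·…·T1 = [-4/5 -11/5 6/5; -3/5 -2/5 42/5; 0 0 1]
det M = -1; M⁻¹ = [2/5 -11/5 18; -3/5 4/5 -6; 0 0 1]
M⁻¹ · (11/5, 52/5)ᵀ = (-4, 1)ᵀ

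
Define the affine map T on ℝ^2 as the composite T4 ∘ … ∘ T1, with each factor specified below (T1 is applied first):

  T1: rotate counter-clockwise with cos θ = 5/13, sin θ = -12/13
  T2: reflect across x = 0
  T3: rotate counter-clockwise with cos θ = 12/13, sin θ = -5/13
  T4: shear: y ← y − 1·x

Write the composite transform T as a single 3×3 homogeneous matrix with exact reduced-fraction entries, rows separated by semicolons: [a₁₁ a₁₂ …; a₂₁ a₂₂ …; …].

T1 = [5/13 12/13 0; -12/13 5/13 0; 0 0 1]
T2·T1 = [-5/13 -12/13 0; -12/13 5/13 0; 0 0 1]
T3·…·T1 = [-120/169 -119/169 0; -119/169 120/169 0; 0 0 1]
T4·…·T1 = [-120/169 -119/169 0; 1/169 239/169 0; 0 0 1]

T = [-120/169 -119/169 0; 1/169 239/169 0; 0 0 1]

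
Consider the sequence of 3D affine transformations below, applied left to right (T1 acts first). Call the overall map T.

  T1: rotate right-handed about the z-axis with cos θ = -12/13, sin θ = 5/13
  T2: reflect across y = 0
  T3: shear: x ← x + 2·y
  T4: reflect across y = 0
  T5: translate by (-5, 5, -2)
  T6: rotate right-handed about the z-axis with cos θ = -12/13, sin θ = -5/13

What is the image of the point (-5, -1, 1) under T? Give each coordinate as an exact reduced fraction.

T(p) = (-4/13, -58/13, -1)

T1 rotate right-handed about the z-axis with cos θ = -12/13, sin θ = 5/13: (-5, -1, 1) → (5, -1, 1)
T2 reflect across y = 0: (5, -1, 1) → (5, 1, 1)
T3 shear: x ← x + 2·y: (5, 1, 1) → (7, 1, 1)
T4 reflect across y = 0: (7, 1, 1) → (7, -1, 1)
T5 translate by (-5, 5, -2): (7, -1, 1) → (2, 4, -1)
T6 rotate right-handed about the z-axis with cos θ = -12/13, sin θ = -5/13: (2, 4, -1) → (-4/13, -58/13, -1)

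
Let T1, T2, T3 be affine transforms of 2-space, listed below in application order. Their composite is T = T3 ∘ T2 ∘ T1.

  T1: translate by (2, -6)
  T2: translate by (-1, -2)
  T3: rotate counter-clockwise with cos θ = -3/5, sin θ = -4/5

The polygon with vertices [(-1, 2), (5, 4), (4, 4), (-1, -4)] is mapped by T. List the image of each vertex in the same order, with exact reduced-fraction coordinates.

T1 translate by (2, -6): (-1, 2) → (1, -4); (5, 4) → (7, -2); (4, 4) → (6, -2); (-1, -4) → (1, -10)
T2 translate by (-1, -2): (1, -4) → (0, -6); (7, -2) → (6, -4); (6, -2) → (5, -4); (1, -10) → (0, -12)
T3 rotate counter-clockwise with cos θ = -3/5, sin θ = -4/5: (0, -6) → (-24/5, 18/5); (6, -4) → (-34/5, -12/5); (5, -4) → (-31/5, -8/5); (0, -12) → (-48/5, 36/5)

image vertices: (-24/5, 18/5), (-34/5, -12/5), (-31/5, -8/5), (-48/5, 36/5)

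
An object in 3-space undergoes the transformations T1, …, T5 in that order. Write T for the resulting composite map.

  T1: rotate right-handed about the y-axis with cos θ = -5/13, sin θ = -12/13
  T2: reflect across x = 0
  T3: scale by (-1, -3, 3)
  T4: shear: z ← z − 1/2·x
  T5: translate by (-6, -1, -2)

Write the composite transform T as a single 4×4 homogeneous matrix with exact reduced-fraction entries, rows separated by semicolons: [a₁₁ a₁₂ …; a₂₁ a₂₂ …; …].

T = [-5/13 0 -12/13 -6; 0 -3 0 -1; 77/26 0 -9/13 -2; 0 0 0 1]

T1 = [-5/13 0 -12/13 0; 0 1 0 0; 12/13 0 -5/13 0; 0 0 0 1]
T2·T1 = [5/13 0 12/13 0; 0 1 0 0; 12/13 0 -5/13 0; 0 0 0 1]
T3·…·T1 = [-5/13 0 -12/13 0; 0 -3 0 0; 36/13 0 -15/13 0; 0 0 0 1]
T4·…·T1 = [-5/13 0 -12/13 0; 0 -3 0 0; 77/26 0 -9/13 0; 0 0 0 1]
T5·…·T1 = [-5/13 0 -12/13 -6; 0 -3 0 -1; 77/26 0 -9/13 -2; 0 0 0 1]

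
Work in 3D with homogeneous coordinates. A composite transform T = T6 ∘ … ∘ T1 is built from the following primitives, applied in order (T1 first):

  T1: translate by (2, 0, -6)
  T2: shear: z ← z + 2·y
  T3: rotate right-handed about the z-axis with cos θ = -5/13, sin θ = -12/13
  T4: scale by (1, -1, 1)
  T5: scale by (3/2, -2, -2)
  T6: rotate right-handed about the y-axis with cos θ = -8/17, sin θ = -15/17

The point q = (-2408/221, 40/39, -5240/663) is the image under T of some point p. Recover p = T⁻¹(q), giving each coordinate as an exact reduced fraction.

p = (-2, -4/3, 2)

T1 = [1 0 0 2; 0 1 0 0; 0 0 1 -6; 0 0 0 1]
T2·T1 = [1 0 0 2; 0 1 0 0; 0 2 1 -6; 0 0 0 1]
T3·…·T1 = [-5/13 12/13 0 -10/13; -12/13 -5/13 0 -24/13; 0 2 1 -6; 0 0 0 1]
T4·…·T1 = [-5/13 12/13 0 -10/13; 12/13 5/13 0 24/13; 0 2 1 -6; 0 0 0 1]
T5·…·T1 = [-15/26 18/13 0 -15/13; -24/13 -10/13 0 -48/13; 0 -4 -2 12; 0 0 0 1]
T6·…·T1 = [60/221 636/221 30/17 -2220/221; -24/13 -10/13 0 -48/13; -225/442 686/221 16/17 -1473/221; 0 0 0 1]
det M = -6; M⁻¹ = [80/663 -6/13 -50/221 -2; -64/221 -5/26 120/221 0; 451/442 5/13 -188/221 6; 0 0 0 1]
M⁻¹ · (-2408/221, 40/39, -5240/663)ᵀ = (-2, -4/3, 2)ᵀ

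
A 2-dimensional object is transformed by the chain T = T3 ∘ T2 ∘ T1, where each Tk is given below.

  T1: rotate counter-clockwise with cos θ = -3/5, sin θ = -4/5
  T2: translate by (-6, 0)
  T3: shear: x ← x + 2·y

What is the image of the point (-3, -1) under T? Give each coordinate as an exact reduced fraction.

T1 rotate counter-clockwise with cos θ = -3/5, sin θ = -4/5: (-3, -1) → (1, 3)
T2 translate by (-6, 0): (1, 3) → (-5, 3)
T3 shear: x ← x + 2·y: (-5, 3) → (1, 3)

T(p) = (1, 3)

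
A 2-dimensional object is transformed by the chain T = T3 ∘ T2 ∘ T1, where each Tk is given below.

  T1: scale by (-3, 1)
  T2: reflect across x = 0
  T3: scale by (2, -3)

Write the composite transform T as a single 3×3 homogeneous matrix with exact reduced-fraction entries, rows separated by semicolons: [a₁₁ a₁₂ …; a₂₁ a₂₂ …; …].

T1 = [-3 0 0; 0 1 0; 0 0 1]
T2·T1 = [3 0 0; 0 1 0; 0 0 1]
T3·…·T1 = [6 0 0; 0 -3 0; 0 0 1]

T = [6 0 0; 0 -3 0; 0 0 1]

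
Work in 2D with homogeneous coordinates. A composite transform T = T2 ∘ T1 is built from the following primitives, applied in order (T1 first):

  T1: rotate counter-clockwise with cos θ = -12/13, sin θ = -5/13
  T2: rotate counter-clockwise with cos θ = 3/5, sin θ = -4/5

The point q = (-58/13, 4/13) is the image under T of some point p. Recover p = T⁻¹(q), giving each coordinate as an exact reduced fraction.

p = (4, 2)

T1 = [-12/13 5/13 0; -5/13 -12/13 0; 0 0 1]
T2·T1 = [-56/65 -33/65 0; 33/65 -56/65 0; 0 0 1]
det M = 1; M⁻¹ = [-56/65 33/65 0; -33/65 -56/65 0; 0 0 1]
M⁻¹ · (-58/13, 4/13)ᵀ = (4, 2)ᵀ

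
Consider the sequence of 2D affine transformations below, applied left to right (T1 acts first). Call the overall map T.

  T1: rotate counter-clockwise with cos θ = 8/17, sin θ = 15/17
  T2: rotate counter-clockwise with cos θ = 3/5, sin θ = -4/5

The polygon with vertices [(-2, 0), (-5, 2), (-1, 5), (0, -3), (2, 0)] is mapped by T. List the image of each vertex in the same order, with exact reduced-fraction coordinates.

image vertices: (-168/85, -26/85), (-446/85, 103/85), (-149/85, 407/85), (39/85, -252/85), (168/85, 26/85)

T1 rotate counter-clockwise with cos θ = 8/17, sin θ = 15/17: (-2, 0) → (-16/17, -30/17); (-5, 2) → (-70/17, -59/17); (-1, 5) → (-83/17, 25/17); (0, -3) → (45/17, -24/17); (2, 0) → (16/17, 30/17)
T2 rotate counter-clockwise with cos θ = 3/5, sin θ = -4/5: (-16/17, -30/17) → (-168/85, -26/85); (-70/17, -59/17) → (-446/85, 103/85); (-83/17, 25/17) → (-149/85, 407/85); (45/17, -24/17) → (39/85, -252/85); (16/17, 30/17) → (168/85, 26/85)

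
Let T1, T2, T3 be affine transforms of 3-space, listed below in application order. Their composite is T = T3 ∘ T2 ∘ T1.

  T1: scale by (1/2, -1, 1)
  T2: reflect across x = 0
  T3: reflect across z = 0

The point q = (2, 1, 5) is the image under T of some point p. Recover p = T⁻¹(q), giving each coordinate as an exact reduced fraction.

p = (-4, -1, -5)

T1 = [1/2 0 0 0; 0 -1 0 0; 0 0 1 0; 0 0 0 1]
T2·T1 = [-1/2 0 0 0; 0 -1 0 0; 0 0 1 0; 0 0 0 1]
T3·…·T1 = [-1/2 0 0 0; 0 -1 0 0; 0 0 -1 0; 0 0 0 1]
det M = -1/2; M⁻¹ = [-2 0 0 0; 0 -1 0 0; 0 0 -1 0; 0 0 0 1]
M⁻¹ · (2, 1, 5)ᵀ = (-4, -1, -5)ᵀ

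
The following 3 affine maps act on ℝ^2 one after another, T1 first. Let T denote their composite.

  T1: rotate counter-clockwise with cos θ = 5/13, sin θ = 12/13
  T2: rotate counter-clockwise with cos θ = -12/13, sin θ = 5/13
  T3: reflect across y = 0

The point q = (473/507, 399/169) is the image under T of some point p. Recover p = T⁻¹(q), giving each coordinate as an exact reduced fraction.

p = (1, 7/3)

T1 = [5/13 -12/13 0; 12/13 5/13 0; 0 0 1]
T2·T1 = [-120/169 119/169 0; -119/169 -120/169 0; 0 0 1]
T3·…·T1 = [-120/169 119/169 0; 119/169 120/169 0; 0 0 1]
det M = -1; M⁻¹ = [-120/169 119/169 0; 119/169 120/169 0; 0 0 1]
M⁻¹ · (473/507, 399/169)ᵀ = (1, 7/3)ᵀ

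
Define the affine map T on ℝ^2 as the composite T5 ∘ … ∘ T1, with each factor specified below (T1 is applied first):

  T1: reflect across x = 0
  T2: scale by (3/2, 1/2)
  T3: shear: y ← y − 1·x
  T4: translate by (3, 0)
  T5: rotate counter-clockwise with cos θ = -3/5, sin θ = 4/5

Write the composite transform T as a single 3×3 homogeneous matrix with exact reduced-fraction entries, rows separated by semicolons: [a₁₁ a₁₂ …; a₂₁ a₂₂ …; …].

T1 = [-1 0 0; 0 1 0; 0 0 1]
T2·T1 = [-3/2 0 0; 0 1/2 0; 0 0 1]
T3·…·T1 = [-3/2 0 0; 3/2 1/2 0; 0 0 1]
T4·…·T1 = [-3/2 0 3; 3/2 1/2 0; 0 0 1]
T5·…·T1 = [-3/10 -2/5 -9/5; -21/10 -3/10 12/5; 0 0 1]

T = [-3/10 -2/5 -9/5; -21/10 -3/10 12/5; 0 0 1]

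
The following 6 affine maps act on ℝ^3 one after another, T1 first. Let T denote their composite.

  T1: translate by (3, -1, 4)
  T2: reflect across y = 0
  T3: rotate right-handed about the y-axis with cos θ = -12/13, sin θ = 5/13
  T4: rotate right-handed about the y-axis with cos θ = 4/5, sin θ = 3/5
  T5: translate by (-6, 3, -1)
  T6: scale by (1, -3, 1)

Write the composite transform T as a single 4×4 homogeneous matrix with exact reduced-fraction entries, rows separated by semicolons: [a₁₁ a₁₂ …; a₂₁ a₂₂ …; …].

T = [-63/65 0 -16/65 -643/65; 0 3 0 -12; 16/65 0 -63/65 -269/65; 0 0 0 1]

T1 = [1 0 0 3; 0 1 0 -1; 0 0 1 4; 0 0 0 1]
T2·T1 = [1 0 0 3; 0 -1 0 1; 0 0 1 4; 0 0 0 1]
T3·…·T1 = [-12/13 0 5/13 -16/13; 0 -1 0 1; -5/13 0 -12/13 -63/13; 0 0 0 1]
T4·…·T1 = [-63/65 0 -16/65 -253/65; 0 -1 0 1; 16/65 0 -63/65 -204/65; 0 0 0 1]
T5·…·T1 = [-63/65 0 -16/65 -643/65; 0 -1 0 4; 16/65 0 -63/65 -269/65; 0 0 0 1]
T6·…·T1 = [-63/65 0 -16/65 -643/65; 0 3 0 -12; 16/65 0 -63/65 -269/65; 0 0 0 1]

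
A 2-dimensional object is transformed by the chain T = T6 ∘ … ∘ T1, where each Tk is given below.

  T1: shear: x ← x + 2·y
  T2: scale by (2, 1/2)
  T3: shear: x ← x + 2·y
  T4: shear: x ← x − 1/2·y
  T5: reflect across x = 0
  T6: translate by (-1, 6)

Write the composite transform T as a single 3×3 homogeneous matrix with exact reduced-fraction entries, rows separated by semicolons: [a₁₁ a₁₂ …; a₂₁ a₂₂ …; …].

T = [-2 -19/4 -1; 0 1/2 6; 0 0 1]

T1 = [1 2 0; 0 1 0; 0 0 1]
T2·T1 = [2 4 0; 0 1/2 0; 0 0 1]
T3·…·T1 = [2 5 0; 0 1/2 0; 0 0 1]
T4·…·T1 = [2 19/4 0; 0 1/2 0; 0 0 1]
T5·…·T1 = [-2 -19/4 0; 0 1/2 0; 0 0 1]
T6·…·T1 = [-2 -19/4 -1; 0 1/2 6; 0 0 1]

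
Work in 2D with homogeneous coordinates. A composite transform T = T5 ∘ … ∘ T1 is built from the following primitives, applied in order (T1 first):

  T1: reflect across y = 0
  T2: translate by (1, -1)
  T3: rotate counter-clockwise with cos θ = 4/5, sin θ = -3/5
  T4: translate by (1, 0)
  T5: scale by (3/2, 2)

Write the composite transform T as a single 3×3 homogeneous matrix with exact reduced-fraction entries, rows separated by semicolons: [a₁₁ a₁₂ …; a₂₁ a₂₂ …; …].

T = [6/5 -9/10 9/5; -6/5 -8/5 -14/5; 0 0 1]

T1 = [1 0 0; 0 -1 0; 0 0 1]
T2·T1 = [1 0 1; 0 -1 -1; 0 0 1]
T3·…·T1 = [4/5 -3/5 1/5; -3/5 -4/5 -7/5; 0 0 1]
T4·…·T1 = [4/5 -3/5 6/5; -3/5 -4/5 -7/5; 0 0 1]
T5·…·T1 = [6/5 -9/10 9/5; -6/5 -8/5 -14/5; 0 0 1]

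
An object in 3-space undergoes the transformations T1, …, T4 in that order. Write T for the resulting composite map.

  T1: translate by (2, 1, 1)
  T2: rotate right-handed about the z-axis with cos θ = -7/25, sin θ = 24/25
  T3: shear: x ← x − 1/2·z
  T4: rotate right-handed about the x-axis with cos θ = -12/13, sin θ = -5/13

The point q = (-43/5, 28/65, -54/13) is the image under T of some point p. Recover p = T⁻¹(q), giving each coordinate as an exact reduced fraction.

p = (1, 5, 3)

T1 = [1 0 0 2; 0 1 0 1; 0 0 1 1; 0 0 0 1]
T2·T1 = [-7/25 -24/25 0 -38/25; 24/25 -7/25 0 41/25; 0 0 1 1; 0 0 0 1]
T3·…·T1 = [-7/25 -24/25 -1/2 -101/50; 24/25 -7/25 0 41/25; 0 0 1 1; 0 0 0 1]
T4·…·T1 = [-7/25 -24/25 -1/2 -101/50; -288/325 84/325 5/13 -367/325; -24/65 7/65 -12/13 -101/65; 0 0 0 1]
det M = 1; M⁻¹ = [-7/25 -47/50 -6/25 -2; -24/25 24/325 179/325 -1; 0 5/13 -12/13 -1; 0 0 0 1]
M⁻¹ · (-43/5, 28/65, -54/13)ᵀ = (1, 5, 3)ᵀ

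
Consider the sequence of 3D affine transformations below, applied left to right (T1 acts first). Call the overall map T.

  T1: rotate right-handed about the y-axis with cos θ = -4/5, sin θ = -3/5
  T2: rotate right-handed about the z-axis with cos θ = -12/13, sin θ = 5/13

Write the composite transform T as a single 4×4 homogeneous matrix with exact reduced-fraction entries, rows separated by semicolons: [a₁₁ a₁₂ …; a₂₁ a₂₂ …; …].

T = [48/65 -5/13 36/65 0; -4/13 -12/13 -3/13 0; 3/5 0 -4/5 0; 0 0 0 1]

T1 = [-4/5 0 -3/5 0; 0 1 0 0; 3/5 0 -4/5 0; 0 0 0 1]
T2·T1 = [48/65 -5/13 36/65 0; -4/13 -12/13 -3/13 0; 3/5 0 -4/5 0; 0 0 0 1]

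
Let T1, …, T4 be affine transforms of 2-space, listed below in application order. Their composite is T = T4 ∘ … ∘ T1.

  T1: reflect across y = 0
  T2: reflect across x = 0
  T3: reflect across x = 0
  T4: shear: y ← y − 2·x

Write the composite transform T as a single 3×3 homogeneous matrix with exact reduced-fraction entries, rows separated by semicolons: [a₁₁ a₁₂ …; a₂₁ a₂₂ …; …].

T = [1 0 0; -2 -1 0; 0 0 1]

T1 = [1 0 0; 0 -1 0; 0 0 1]
T2·T1 = [-1 0 0; 0 -1 0; 0 0 1]
T3·…·T1 = [1 0 0; 0 -1 0; 0 0 1]
T4·…·T1 = [1 0 0; -2 -1 0; 0 0 1]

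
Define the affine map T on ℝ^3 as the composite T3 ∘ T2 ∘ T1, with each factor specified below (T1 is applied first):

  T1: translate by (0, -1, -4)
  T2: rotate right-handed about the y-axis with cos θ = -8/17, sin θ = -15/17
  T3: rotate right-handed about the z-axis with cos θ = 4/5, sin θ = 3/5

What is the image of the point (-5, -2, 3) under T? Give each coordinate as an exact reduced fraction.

T1 translate by (0, -1, -4): (-5, -2, 3) → (-5, -3, -1)
T2 rotate right-handed about the y-axis with cos θ = -8/17, sin θ = -15/17: (-5, -3, -1) → (55/17, -3, -67/17)
T3 rotate right-handed about the z-axis with cos θ = 4/5, sin θ = 3/5: (55/17, -3, -67/17) → (373/85, -39/85, -67/17)

T(p) = (373/85, -39/85, -67/17)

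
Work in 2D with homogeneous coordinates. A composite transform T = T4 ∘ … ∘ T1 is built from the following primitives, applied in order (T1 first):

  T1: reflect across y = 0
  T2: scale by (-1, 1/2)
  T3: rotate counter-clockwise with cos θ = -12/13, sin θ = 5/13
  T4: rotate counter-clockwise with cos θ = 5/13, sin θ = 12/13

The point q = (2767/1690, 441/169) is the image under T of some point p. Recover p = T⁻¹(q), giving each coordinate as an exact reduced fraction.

p = (3, 7/5)

T1 = [1 0 0; 0 -1 0; 0 0 1]
T2·T1 = [-1 0 0; 0 -1/2 0; 0 0 1]
T3·…·T1 = [12/13 5/26 0; -5/13 6/13 0; 0 0 1]
T4·…·T1 = [120/169 -119/338 0; 119/169 60/169 0; 0 0 1]
det M = 1/2; M⁻¹ = [120/169 119/169 0; -238/169 240/169 0; 0 0 1]
M⁻¹ · (2767/1690, 441/169)ᵀ = (3, 7/5)ᵀ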